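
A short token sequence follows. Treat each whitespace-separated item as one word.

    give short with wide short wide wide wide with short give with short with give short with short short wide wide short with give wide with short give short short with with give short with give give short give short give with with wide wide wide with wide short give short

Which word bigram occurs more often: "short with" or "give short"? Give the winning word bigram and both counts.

"give short" (7 vs 6)

"short with": 6 occurrences
"give short": 7 occurrences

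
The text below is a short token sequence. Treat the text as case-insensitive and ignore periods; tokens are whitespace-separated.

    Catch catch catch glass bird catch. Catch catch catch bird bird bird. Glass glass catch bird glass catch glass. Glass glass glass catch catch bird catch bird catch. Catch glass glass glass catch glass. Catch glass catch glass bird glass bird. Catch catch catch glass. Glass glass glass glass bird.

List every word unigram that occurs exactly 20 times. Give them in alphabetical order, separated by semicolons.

catch; glass

Unigram counts meeting the condition (exactly 20 times):
  catch: 20
  glass: 20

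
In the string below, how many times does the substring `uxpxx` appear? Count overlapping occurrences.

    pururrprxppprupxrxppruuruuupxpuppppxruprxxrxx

Sliding a length-5 window over the 45 characters (41 positions):
  (no match at any position)

0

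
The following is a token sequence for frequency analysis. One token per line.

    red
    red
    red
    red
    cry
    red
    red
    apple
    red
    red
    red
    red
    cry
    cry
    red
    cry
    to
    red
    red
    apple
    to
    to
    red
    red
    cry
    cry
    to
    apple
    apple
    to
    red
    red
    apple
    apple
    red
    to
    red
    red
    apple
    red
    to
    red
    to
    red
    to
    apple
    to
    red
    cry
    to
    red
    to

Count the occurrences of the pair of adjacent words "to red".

Scanning the 51 overlapping bigram windows for "to red":
  position 17–18: to red
  position 22–23: to red
  position 30–31: to red
  position 36–37: to red
  position 41–42: to red
  position 43–44: to red
  position 47–48: to red
  position 50–51: to red

8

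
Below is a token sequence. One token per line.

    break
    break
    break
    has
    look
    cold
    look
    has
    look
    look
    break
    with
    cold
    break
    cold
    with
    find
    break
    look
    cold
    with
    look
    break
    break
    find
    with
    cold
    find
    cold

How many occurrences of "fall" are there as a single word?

0

Scanning the 29 tokens for "fall":
  (none found)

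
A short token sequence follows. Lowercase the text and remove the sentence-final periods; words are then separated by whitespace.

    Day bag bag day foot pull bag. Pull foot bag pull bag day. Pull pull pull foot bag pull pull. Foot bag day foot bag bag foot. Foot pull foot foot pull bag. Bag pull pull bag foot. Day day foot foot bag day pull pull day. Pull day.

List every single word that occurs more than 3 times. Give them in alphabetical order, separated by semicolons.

Unigram counts meeting the condition (more than 3 times):
  bag: 13
  day: 9
  foot: 12
  pull: 15

bag; day; foot; pull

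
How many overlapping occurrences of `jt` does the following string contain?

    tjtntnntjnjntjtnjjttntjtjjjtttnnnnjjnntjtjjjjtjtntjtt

9

Sliding a length-2 window over the 53 characters (52 positions):
  position 2–3: jt
  position 14–15: jt
  position 18–19: jt
  position 23–24: jt
  position 27–28: jt
  position 40–41: jt
  position 45–46: jt
  position 47–48: jt
  position 51–52: jt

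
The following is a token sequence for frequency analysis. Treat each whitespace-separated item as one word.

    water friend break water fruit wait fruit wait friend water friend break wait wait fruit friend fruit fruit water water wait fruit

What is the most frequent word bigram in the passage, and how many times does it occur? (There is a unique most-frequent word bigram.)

Bigram frequencies (highest first):
  wait fruit: 3
  water friend: 2
  friend break: 2
  fruit wait: 2
  break water: 1
  water fruit: 1
  … (10 more, each ≤ 1)

"wait fruit", 3 times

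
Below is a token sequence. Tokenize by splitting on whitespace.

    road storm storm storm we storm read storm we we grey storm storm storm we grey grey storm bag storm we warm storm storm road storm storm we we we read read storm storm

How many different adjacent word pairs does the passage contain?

17

34 tokens → 33 bigram windows in total.
Repeated bigrams (each contributes count−1 duplicates):
  storm storm: 7
  storm we: 5
  we we: 3
  grey storm: 2
  read storm: 2
  road storm: 2
  we grey: 2
16 duplicate windows → 33 − 16 = 17 distinct.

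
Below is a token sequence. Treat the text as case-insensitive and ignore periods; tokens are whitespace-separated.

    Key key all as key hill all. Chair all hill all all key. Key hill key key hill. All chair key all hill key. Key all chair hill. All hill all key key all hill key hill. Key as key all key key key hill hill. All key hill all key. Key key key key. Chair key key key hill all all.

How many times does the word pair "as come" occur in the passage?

0

Scanning the 61 overlapping bigram windows for "as come":
  (none found)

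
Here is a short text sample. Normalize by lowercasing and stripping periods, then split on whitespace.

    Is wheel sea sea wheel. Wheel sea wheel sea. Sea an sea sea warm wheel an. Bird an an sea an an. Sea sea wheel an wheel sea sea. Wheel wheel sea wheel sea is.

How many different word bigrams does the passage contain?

35 tokens → 34 bigram windows in total.
Repeated bigrams (each contributes count−1 duplicates):
  wheel sea: 6
  sea sea: 5
  sea wheel: 5
  an sea: 3
  an an: 2
  sea an: 2
  wheel an: 2
  wheel wheel: 2
19 duplicate windows → 34 − 19 = 15 distinct.

15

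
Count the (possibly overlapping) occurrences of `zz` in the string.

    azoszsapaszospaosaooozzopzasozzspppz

Sliding a length-2 window over the 36 characters (35 positions):
  position 22–23: zz
  position 30–31: zz

2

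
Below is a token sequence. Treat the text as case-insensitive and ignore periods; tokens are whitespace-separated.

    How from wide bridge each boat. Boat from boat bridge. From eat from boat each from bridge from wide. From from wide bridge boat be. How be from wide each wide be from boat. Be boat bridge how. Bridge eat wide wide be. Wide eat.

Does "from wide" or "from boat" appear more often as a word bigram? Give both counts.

"from wide": 4 occurrences
"from boat": 3 occurrences

"from wide" (4 vs 3)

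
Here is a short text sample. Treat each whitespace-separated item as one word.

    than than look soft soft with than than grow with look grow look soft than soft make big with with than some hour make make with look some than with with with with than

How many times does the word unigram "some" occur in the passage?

Scanning the 34 tokens for "some":
  position 22: some
  position 28: some

2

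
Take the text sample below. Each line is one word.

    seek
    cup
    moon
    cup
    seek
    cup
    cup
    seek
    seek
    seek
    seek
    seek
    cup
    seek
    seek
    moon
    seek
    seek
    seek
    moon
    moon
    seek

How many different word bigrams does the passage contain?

22 tokens → 21 bigram windows in total.
Repeated bigrams (each contributes count−1 duplicates):
  seek seek: 7
  cup seek: 3
  seek cup: 3
  moon seek: 2
  seek moon: 2
12 duplicate windows → 21 − 12 = 9 distinct.

9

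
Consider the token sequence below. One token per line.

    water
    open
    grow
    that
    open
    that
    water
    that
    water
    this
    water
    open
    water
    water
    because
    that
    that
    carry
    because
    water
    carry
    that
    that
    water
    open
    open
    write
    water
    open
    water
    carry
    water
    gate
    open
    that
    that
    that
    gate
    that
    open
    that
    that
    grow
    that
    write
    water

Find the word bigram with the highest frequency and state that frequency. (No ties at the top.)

Bigram frequencies (highest first):
  that that: 5
  water open: 4
  open that: 3
  that water: 3
  grow that: 2
  that open: 2
  … (23 more, each ≤ 2)

"that that", 5 times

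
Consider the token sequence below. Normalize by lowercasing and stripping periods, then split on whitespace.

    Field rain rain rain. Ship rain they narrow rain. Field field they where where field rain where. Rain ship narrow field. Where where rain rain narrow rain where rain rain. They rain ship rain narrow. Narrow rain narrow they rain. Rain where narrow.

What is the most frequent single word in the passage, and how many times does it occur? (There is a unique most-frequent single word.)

"rain", 17 times

Unigram frequencies (highest first):
  rain: 17
  narrow: 7
  where: 7
  field: 5
  they: 4
  ship: 3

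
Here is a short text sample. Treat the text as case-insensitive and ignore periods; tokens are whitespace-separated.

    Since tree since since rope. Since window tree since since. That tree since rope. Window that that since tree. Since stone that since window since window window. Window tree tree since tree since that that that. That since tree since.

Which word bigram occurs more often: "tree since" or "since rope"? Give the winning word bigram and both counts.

"tree since": 7 occurrences
"since rope": 2 occurrences

"tree since" (7 vs 2)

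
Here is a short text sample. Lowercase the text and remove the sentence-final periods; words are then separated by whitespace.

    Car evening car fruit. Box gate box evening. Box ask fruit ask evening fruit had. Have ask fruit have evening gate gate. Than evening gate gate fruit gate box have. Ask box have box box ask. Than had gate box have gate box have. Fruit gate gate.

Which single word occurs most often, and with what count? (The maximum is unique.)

"gate", 10 times

Unigram frequencies (highest first):
  gate: 10
  box: 9
  fruit: 6
  have: 6
  evening: 5
  ask: 5
  … (3 more, each ≤ 2)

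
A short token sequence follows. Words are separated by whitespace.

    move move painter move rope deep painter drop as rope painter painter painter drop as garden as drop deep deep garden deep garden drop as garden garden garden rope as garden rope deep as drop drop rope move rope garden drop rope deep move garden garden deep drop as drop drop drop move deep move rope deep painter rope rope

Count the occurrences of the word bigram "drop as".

4

Scanning the 59 overlapping bigram windows for "drop as":
  position 8–9: drop as
  position 14–15: drop as
  position 24–25: drop as
  position 48–49: drop as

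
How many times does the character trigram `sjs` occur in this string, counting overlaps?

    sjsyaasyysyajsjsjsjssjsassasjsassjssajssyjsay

7

Sliding a length-3 window over the 45 characters (43 positions):
  position 1–3: sjs
  position 14–16: sjs
  position 16–18: sjs
  position 18–20: sjs
  position 21–23: sjs
  position 28–30: sjs
  position 33–35: sjs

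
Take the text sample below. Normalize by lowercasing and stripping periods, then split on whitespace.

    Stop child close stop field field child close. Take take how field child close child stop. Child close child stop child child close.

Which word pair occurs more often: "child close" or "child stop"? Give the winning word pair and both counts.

"child close": 5 occurrences
"child stop": 2 occurrences

"child close" (5 vs 2)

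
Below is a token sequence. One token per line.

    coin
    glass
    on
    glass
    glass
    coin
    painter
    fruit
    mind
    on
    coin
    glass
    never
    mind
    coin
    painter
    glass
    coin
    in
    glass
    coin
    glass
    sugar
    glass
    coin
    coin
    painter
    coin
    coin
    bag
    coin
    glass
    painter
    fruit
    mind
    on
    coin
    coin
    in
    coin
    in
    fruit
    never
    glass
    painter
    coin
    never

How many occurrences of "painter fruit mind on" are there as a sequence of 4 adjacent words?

2

Scanning the 44 overlapping 4-gram windows for "painter fruit mind on":
  position 7–10: painter fruit mind on
  position 33–36: painter fruit mind on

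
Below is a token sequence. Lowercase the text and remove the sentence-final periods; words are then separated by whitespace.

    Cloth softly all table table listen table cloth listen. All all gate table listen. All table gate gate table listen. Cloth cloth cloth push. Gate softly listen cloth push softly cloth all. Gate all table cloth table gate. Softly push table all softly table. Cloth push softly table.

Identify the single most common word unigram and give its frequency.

"table", 11 times

Unigram frequencies (highest first):
  table: 11
  cloth: 9
  all: 7
  softly: 6
  gate: 6
  listen: 5
  … (1 more, each ≤ 4)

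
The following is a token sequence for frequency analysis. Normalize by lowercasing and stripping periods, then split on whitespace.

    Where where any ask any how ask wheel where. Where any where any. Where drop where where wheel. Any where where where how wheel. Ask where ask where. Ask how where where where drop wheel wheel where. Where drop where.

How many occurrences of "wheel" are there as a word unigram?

Scanning the 40 tokens for "wheel":
  position 8: wheel
  position 18: wheel
  position 24: wheel
  position 35: wheel
  position 36: wheel

5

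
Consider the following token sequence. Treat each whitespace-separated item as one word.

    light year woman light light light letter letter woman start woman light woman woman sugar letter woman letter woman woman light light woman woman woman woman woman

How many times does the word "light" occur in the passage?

7

Scanning the 27 tokens for "light":
  position 1: light
  position 4: light
  position 5: light
  position 6: light
  position 12: light
  position 21: light
  position 22: light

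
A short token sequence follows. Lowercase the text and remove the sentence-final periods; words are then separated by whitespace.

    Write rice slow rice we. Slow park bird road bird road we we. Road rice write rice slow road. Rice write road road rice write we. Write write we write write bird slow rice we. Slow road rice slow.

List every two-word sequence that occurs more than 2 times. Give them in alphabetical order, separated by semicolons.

rice slow; rice write; road rice

Bigram counts meeting the condition (more than 2 times):
  rice slow: 3
  rice write: 3
  road rice: 4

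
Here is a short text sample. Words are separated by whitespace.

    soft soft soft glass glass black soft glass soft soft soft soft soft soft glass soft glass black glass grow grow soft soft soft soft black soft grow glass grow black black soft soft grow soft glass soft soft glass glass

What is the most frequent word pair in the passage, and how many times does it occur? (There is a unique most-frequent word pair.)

Bigram frequencies (highest first):
  soft soft: 12
  soft glass: 6
  black soft: 3
  glass soft: 3
  glass glass: 2
  glass black: 2
  … (9 more, each ≤ 2)

"soft soft", 12 times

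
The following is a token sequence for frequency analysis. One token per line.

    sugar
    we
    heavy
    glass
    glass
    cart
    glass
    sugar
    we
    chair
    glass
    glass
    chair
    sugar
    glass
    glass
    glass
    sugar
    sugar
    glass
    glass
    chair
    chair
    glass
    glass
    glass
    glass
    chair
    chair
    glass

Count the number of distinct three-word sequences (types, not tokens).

20

30 tokens → 28 trigram windows in total.
Repeated trigrams (each contributes count−1 duplicates):
  glass glass chair: 3
  glass glass glass: 3
  chair chair glass: 2
  chair glass glass: 2
  glass chair chair: 2
  sugar glass glass: 2
8 duplicate windows → 28 − 8 = 20 distinct.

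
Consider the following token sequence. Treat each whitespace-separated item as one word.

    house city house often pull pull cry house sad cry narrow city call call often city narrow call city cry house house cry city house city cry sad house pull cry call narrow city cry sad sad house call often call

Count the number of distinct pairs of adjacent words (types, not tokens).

30

41 tokens → 40 bigram windows in total.
Repeated bigrams (each contributes count−1 duplicates):
  city cry: 3
  call often: 2
  city house: 2
  cry house: 2
  cry sad: 2
  house city: 2
  narrow city: 2
  pull cry: 2
  … (1 more repeated)
10 duplicate windows → 40 − 10 = 30 distinct.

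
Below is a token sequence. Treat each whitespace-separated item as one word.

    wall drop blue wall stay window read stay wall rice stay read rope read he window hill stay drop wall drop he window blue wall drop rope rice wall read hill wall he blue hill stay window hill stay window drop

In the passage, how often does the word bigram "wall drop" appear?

Scanning the 40 overlapping bigram windows for "wall drop":
  position 1–2: wall drop
  position 20–21: wall drop
  position 25–26: wall drop

3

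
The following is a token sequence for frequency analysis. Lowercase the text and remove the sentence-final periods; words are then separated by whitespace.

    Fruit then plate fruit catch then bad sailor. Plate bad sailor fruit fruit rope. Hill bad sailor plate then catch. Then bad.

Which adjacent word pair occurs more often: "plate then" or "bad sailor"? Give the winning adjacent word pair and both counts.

"bad sailor" (3 vs 1)

"plate then": 1 occurrence
"bad sailor": 3 occurrences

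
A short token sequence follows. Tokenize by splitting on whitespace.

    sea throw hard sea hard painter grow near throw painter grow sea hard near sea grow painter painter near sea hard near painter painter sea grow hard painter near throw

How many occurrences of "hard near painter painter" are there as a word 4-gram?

Scanning the 27 overlapping 4-gram windows for "hard near painter painter":
  position 21–24: hard near painter painter

1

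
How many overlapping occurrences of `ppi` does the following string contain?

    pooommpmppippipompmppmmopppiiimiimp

Sliding a length-3 window over the 35 characters (33 positions):
  position 9–11: ppi
  position 12–14: ppi
  position 26–28: ppi

3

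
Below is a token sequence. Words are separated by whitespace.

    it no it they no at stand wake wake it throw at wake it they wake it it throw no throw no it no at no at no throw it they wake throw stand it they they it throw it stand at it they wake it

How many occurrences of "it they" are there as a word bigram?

5

Scanning the 45 overlapping bigram windows for "it they":
  position 3–4: it they
  position 14–15: it they
  position 30–31: it they
  position 35–36: it they
  position 43–44: it they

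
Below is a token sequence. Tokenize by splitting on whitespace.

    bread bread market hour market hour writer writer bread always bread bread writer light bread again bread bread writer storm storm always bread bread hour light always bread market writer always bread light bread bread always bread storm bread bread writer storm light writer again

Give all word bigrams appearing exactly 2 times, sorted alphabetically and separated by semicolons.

Bigram counts meeting the condition (exactly 2 times):
  bread always: 2
  bread market: 2
  light bread: 2
  market hour: 2
  writer storm: 2

bread always; bread market; light bread; market hour; writer storm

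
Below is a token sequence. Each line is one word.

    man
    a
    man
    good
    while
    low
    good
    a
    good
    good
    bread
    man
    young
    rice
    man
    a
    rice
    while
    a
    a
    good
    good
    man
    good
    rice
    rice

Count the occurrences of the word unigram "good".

7

Scanning the 26 tokens for "good":
  position 4: good
  position 7: good
  position 9: good
  position 10: good
  position 21: good
  position 22: good
  position 24: good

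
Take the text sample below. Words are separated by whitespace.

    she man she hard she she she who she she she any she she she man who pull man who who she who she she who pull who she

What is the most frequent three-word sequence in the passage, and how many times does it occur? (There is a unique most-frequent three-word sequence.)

Trigram frequencies (highest first):
  she she she: 3
  she she who: 2
  she who she: 2
  who she she: 2
  she man she: 1
  man she hard: 1
  … (16 more, each ≤ 1)

"she she she", 3 times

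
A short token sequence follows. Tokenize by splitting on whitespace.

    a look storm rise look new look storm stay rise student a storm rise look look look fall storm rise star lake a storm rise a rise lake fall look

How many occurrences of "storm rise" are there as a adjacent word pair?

4

Scanning the 29 overlapping bigram windows for "storm rise":
  position 3–4: storm rise
  position 13–14: storm rise
  position 19–20: storm rise
  position 24–25: storm rise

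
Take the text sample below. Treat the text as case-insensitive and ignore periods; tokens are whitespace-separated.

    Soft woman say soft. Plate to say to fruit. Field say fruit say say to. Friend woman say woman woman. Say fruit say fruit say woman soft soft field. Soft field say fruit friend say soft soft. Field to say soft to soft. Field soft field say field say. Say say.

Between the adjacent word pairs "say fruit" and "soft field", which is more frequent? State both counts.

"soft field" (5 vs 4)

"say fruit": 4 occurrences
"soft field": 5 occurrences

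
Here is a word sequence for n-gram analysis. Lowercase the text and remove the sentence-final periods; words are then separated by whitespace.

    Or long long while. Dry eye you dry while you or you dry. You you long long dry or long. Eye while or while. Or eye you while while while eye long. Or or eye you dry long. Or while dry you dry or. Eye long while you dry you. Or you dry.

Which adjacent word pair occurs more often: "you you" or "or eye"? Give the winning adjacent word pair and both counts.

"or eye" (3 vs 1)

"you you": 1 occurrence
"or eye": 3 occurrences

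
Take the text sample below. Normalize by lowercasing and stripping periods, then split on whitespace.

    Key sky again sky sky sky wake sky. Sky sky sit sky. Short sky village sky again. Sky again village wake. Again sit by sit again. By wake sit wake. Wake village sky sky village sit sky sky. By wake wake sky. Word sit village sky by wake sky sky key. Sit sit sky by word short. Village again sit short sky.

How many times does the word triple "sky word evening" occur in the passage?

0

Scanning the 60 overlapping trigram windows for "sky word evening":
  (none found)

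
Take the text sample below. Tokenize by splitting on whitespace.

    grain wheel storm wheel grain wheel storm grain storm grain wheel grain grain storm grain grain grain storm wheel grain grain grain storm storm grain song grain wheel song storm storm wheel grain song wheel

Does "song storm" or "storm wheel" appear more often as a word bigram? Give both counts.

"song storm": 1 occurrence
"storm wheel": 3 occurrences

"storm wheel" (3 vs 1)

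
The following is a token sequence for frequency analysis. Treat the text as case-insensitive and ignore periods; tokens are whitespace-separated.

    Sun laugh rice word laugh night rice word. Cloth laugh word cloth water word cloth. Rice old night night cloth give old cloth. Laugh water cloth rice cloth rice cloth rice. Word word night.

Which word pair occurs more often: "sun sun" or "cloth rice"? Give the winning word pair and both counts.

"cloth rice" (4 vs 0)

"sun sun": 0 occurrences
"cloth rice": 4 occurrences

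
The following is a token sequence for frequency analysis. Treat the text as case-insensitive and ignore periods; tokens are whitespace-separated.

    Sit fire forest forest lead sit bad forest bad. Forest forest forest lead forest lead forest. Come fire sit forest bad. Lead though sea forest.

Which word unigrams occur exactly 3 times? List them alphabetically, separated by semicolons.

bad; sit

Unigram counts meeting the condition (exactly 3 times):
  bad: 3
  sit: 3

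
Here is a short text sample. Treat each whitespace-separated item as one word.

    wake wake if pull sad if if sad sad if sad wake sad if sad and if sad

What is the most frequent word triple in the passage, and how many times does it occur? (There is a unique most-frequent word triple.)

"sad if sad", 2 times

Trigram frequencies (highest first):
  sad if sad: 2
  wake wake if: 1
  wake if pull: 1
  if pull sad: 1
  pull sad if: 1
  sad if if: 1
  … (9 more, each ≤ 1)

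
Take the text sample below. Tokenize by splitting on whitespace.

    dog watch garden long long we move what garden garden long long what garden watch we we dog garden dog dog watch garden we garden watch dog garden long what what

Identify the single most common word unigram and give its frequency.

Unigram frequencies (highest first):
  garden: 8
  dog: 5
  long: 5
  watch: 4
  we: 4
  what: 4
  … (1 more, each ≤ 1)

"garden", 8 times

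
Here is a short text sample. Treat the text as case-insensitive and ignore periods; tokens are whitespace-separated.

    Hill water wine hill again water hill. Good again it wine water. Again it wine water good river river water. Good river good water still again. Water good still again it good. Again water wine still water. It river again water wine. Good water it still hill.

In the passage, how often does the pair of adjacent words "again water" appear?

Scanning the 46 overlapping bigram windows for "again water":
  position 5–6: again water
  position 26–27: again water
  position 33–34: again water
  position 40–41: again water

4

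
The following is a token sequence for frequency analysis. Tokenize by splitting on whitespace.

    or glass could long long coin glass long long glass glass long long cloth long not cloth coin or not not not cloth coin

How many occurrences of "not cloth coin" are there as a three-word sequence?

Scanning the 22 overlapping trigram windows for "not cloth coin":
  position 16–18: not cloth coin
  position 22–24: not cloth coin

2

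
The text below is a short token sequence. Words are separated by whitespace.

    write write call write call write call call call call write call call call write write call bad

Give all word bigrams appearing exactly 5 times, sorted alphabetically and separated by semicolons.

call call; write call

Bigram counts meeting the condition (exactly 5 times):
  call call: 5
  write call: 5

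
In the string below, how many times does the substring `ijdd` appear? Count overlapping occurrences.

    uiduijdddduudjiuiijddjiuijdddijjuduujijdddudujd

4

Sliding a length-4 window over the 47 characters (44 positions):
  position 5–8: ijdd
  position 18–21: ijdd
  position 25–28: ijdd
  position 38–41: ijdd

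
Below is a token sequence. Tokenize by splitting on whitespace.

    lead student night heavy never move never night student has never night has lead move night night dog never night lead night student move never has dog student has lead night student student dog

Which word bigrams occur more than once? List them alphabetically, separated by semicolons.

Bigram counts meeting the condition (more than once):
  has lead: 2
  lead night: 2
  move never: 2
  never night: 3
  night student: 3
  student has: 2

has lead; lead night; move never; never night; night student; student has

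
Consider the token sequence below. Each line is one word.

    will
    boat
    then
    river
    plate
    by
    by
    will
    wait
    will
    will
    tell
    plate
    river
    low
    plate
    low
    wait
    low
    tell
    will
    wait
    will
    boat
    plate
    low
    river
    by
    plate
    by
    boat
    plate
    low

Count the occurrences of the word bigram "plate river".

Scanning the 32 overlapping bigram windows for "plate river":
  position 13–14: plate river

1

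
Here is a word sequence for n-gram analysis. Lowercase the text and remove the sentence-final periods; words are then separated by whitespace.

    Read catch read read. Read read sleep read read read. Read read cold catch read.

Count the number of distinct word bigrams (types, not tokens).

15 tokens → 14 bigram windows in total.
Repeated bigrams (each contributes count−1 duplicates):
  read read: 7
  catch read: 2
7 duplicate windows → 14 − 7 = 7 distinct.

7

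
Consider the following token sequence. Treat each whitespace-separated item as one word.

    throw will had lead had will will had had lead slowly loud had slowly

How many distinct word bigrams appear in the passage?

11

14 tokens → 13 bigram windows in total.
Repeated bigrams (each contributes count−1 duplicates):
  had lead: 2
  will had: 2
2 duplicate windows → 13 − 2 = 11 distinct.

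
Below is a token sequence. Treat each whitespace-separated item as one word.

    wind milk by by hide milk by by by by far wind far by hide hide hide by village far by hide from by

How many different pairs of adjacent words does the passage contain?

24 tokens → 23 bigram windows in total.
Repeated bigrams (each contributes count−1 duplicates):
  by by: 4
  by hide: 3
  far by: 2
  hide hide: 2
  milk by: 2
8 duplicate windows → 23 − 8 = 15 distinct.

15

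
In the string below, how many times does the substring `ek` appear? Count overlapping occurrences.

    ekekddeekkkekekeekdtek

Sliding a length-2 window over the 22 characters (21 positions):
  position 1–2: ek
  position 3–4: ek
  position 8–9: ek
  position 12–13: ek
  position 14–15: ek
  position 17–18: ek
  position 21–22: ek

7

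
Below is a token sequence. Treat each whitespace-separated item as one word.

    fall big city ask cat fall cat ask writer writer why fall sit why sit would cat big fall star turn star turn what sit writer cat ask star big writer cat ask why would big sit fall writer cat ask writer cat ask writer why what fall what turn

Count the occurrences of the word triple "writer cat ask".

4

Scanning the 48 overlapping trigram windows for "writer cat ask":
  position 26–28: writer cat ask
  position 31–33: writer cat ask
  position 39–41: writer cat ask
  position 42–44: writer cat ask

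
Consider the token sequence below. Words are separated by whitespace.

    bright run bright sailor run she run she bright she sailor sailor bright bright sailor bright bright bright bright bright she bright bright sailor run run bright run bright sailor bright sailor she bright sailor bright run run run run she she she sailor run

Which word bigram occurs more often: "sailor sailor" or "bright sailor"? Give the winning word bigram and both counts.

"sailor sailor": 1 occurrence
"bright sailor": 6 occurrences

"bright sailor" (6 vs 1)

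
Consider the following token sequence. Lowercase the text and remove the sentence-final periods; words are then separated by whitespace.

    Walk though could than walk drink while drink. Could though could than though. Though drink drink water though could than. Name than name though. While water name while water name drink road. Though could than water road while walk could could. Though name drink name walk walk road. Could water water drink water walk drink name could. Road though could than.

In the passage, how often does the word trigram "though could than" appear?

5

Scanning the 59 overlapping trigram windows for "though could than":
  position 2–4: though could than
  position 10–12: though could than
  position 18–20: though could than
  position 33–35: though could than
  position 59–61: though could than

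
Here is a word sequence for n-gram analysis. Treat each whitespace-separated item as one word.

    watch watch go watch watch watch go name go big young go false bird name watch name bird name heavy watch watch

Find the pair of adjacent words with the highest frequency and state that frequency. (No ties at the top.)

"watch watch", 4 times

Bigram frequencies (highest first):
  watch watch: 4
  watch go: 2
  bird name: 2
  go watch: 1
  go name: 1
  name go: 1
  … (10 more, each ≤ 1)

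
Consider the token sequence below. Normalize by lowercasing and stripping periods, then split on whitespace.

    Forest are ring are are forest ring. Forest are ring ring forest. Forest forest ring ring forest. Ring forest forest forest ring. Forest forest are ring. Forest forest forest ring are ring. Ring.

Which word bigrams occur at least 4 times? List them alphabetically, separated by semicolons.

are ring; forest forest; forest ring; ring forest

Bigram counts meeting the condition (at least 4 times):
  are ring: 4
  forest forest: 7
  forest ring: 5
  ring forest: 6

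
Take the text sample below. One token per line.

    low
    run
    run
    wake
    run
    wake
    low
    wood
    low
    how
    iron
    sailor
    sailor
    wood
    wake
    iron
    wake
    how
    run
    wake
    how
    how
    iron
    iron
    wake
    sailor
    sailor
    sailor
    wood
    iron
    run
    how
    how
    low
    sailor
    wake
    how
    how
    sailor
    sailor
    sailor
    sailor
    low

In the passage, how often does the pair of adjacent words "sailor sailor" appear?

Scanning the 42 overlapping bigram windows for "sailor sailor":
  position 12–13: sailor sailor
  position 26–27: sailor sailor
  position 27–28: sailor sailor
  position 39–40: sailor sailor
  position 40–41: sailor sailor
  position 41–42: sailor sailor

6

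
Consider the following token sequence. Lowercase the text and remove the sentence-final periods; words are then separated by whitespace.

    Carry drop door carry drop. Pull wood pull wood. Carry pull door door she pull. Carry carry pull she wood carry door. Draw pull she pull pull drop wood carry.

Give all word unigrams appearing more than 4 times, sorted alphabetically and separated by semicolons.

Unigram counts meeting the condition (more than 4 times):
  carry: 7
  pull: 8

carry; pull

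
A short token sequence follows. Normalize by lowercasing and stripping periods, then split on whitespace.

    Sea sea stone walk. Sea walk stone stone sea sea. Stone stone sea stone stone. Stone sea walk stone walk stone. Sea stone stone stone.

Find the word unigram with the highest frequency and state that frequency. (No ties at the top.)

"stone", 13 times

Unigram frequencies (highest first):
  stone: 13
  sea: 8
  walk: 4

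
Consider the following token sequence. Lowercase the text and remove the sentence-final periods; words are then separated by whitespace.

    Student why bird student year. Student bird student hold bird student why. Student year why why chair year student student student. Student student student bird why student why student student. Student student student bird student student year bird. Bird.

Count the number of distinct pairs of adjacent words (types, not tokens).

39 tokens → 38 bigram windows in total.
Repeated bigrams (each contributes count−1 duplicates):
  student student: 10
  bird student: 4
  student bird: 3
  student why: 3
  student year: 3
  why student: 3
  year student: 2
21 duplicate windows → 38 − 21 = 17 distinct.

17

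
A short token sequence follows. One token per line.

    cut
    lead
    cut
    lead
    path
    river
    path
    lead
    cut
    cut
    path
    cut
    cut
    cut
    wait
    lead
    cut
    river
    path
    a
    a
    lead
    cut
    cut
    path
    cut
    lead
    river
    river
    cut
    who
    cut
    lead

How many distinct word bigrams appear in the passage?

33 tokens → 32 bigram windows in total.
Repeated bigrams (each contributes count−1 duplicates):
  cut cut: 4
  cut lead: 4
  lead cut: 4
  cut path: 2
  path cut: 2
  river path: 2
12 duplicate windows → 32 − 12 = 20 distinct.

20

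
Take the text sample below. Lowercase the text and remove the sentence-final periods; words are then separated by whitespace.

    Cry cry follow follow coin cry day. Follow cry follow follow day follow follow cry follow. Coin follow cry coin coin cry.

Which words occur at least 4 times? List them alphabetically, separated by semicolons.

Unigram counts meeting the condition (at least 4 times):
  coin: 4
  cry: 7
  follow: 9

coin; cry; follow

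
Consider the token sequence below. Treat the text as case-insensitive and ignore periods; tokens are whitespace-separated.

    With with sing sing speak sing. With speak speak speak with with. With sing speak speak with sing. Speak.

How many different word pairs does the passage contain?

19 tokens → 18 bigram windows in total.
Repeated bigrams (each contributes count−1 duplicates):
  sing speak: 3
  speak speak: 3
  with sing: 3
  with with: 3
  speak with: 2
9 duplicate windows → 18 − 9 = 9 distinct.

9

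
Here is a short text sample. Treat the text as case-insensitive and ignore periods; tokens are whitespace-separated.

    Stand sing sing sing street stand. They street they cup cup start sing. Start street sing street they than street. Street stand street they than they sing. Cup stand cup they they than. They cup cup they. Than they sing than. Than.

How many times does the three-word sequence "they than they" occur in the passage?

3

Scanning the 40 overlapping trigram windows for "they than they":
  position 24–26: they than they
  position 32–34: they than they
  position 37–39: they than they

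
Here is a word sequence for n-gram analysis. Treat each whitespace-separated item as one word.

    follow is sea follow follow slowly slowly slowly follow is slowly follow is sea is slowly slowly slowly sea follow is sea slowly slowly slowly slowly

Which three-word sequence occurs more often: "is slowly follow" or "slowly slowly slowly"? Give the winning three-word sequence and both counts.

"slowly slowly slowly" (4 vs 1)

"is slowly follow": 1 occurrence
"slowly slowly slowly": 4 occurrences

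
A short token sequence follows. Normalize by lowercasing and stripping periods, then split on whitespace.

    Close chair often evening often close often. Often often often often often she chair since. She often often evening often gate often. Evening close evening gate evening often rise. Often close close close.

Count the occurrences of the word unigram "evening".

5

Scanning the 33 tokens for "evening":
  position 4: evening
  position 19: evening
  position 23: evening
  position 25: evening
  position 27: evening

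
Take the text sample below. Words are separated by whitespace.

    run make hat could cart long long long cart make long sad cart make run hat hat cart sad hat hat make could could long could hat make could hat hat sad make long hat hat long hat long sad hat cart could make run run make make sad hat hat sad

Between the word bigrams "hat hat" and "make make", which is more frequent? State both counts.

"hat hat" (5 vs 1)

"hat hat": 5 occurrences
"make make": 1 occurrence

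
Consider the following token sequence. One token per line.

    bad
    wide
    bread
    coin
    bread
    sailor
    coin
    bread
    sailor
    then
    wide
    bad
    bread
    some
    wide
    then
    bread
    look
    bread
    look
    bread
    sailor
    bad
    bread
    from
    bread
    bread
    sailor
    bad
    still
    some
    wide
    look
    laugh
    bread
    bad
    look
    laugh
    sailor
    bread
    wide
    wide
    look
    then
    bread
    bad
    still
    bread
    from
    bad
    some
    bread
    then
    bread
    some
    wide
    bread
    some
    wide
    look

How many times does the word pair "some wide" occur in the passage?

4

Scanning the 59 overlapping bigram windows for "some wide":
  position 14–15: some wide
  position 31–32: some wide
  position 55–56: some wide
  position 58–59: some wide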